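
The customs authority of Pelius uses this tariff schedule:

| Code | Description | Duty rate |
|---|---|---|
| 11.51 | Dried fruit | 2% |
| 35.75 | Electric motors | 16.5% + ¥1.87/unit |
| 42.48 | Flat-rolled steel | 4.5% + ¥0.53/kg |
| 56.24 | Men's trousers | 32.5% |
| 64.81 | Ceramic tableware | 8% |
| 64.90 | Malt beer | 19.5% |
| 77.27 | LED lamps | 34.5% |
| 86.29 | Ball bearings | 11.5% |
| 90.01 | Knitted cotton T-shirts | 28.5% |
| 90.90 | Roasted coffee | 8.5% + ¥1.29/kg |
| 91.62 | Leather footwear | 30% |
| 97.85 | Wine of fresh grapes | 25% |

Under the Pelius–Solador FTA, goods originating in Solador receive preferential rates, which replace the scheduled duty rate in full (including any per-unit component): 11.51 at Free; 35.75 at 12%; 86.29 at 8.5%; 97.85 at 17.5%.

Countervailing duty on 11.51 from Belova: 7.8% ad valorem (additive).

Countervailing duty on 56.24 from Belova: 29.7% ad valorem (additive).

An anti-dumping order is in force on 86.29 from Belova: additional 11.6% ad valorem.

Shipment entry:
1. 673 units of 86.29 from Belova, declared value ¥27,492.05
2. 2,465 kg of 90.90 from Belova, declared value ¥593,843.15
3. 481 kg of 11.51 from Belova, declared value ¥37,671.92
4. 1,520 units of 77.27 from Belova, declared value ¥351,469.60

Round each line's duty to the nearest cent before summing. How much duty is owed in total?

Line 1 (86.29, Belova, 673 units, ¥27,492.05):
Base rate for 86.29 is 11.5%.
86.29 has an FTA preferential rate, but origin Belova is not Solador; base rate stands.
Additional duty on 86.29 from Belova: +11.6%. Applied ad valorem rate: 11.5% + 11.6% = 23.1%.
Duty = ¥27,492.05 × 23.1% = ¥6,350.66.
Line 2 (90.90, Belova, 2,465 kg, ¥593,843.15):
Base rate for 90.90 is 8.5% + ¥1.29/kg.
Duty = ¥593,843.15 × 8.5% + 2,465 × ¥1.29 = ¥53,656.52.
Line 3 (11.51, Belova, 481 kg, ¥37,671.92):
Base rate for 11.51 is 2%.
11.51 has an FTA preferential rate, but origin Belova is not Solador; base rate stands.
Additional duty on 11.51 from Belova: +7.8%. Applied ad valorem rate: 2% + 7.8% = 9.8%.
Duty = ¥37,671.92 × 9.8% = ¥3,691.85.
Line 4 (77.27, Belova, 1,520 units, ¥351,469.60):
Base rate for 77.27 is 34.5%.
Duty = ¥351,469.60 × 34.5% = ¥121,257.01.
Total = ¥6,350.66 + ¥53,656.52 + ¥3,691.85 + ¥121,257.01 = ¥184,956.04.

¥184,956.04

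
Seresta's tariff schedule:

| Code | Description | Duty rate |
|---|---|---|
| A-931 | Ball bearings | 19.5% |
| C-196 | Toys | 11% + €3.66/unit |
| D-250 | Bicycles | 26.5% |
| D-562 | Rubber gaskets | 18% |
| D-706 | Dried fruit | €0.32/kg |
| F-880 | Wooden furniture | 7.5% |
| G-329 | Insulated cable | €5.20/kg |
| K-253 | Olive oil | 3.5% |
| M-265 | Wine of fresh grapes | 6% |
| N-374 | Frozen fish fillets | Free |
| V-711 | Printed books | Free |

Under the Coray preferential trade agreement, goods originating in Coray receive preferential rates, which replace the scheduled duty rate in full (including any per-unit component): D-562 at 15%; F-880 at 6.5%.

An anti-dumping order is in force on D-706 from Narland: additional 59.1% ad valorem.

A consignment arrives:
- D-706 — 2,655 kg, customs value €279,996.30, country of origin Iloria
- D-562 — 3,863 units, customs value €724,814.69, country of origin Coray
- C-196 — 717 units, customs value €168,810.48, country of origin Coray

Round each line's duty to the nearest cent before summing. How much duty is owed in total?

€130,765.17

Line 1 (D-706, Iloria, 2,655 kg, €279,996.30):
Base rate for D-706 is €0.32/kg.
The additional-duty order on D-706 targets Narland, not Iloria; it does not apply.
Duty = 2,655 × €0.32 = €849.60.
Line 2 (D-562, Coray, 3,863 units, €724,814.69):
Base rate for D-562 is 18%.
Origin Coray qualifies under the Seresta–Coray agreement and D-562 is covered: preferential rate 15% applies instead.
Duty = €724,814.69 × 15% = €108,722.20.
Line 3 (C-196, Coray, 717 units, €168,810.48):
Base rate for C-196 is 11% + €3.66/unit.
Origin Coray is the FTA partner but C-196 is not on the preference list; base rate stands.
Duty = €168,810.48 × 11% + 717 × €3.66 = €21,193.37.
Total = €849.60 + €108,722.20 + €21,193.37 = €130,765.17.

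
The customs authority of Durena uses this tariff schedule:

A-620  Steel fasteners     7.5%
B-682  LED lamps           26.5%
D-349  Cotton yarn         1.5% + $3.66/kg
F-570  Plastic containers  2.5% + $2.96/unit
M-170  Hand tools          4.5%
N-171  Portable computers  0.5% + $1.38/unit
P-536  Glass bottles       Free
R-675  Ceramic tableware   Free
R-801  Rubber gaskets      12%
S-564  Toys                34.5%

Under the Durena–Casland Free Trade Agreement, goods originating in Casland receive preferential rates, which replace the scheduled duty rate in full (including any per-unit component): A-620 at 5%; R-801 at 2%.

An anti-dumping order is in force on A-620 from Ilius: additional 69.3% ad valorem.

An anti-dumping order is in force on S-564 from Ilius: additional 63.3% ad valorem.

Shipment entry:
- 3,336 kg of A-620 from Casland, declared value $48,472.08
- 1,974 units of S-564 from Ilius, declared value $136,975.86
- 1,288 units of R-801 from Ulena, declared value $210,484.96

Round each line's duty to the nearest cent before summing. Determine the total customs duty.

Line 1 (A-620, Casland, 3,336 kg, $48,472.08):
Base rate for A-620 is 7.5%.
Origin Casland qualifies under the Durena–Casland agreement and A-620 is covered: preferential rate 5% applies instead.
The additional-duty order on A-620 targets Ilius, not Casland; it does not apply.
Duty = $48,472.08 × 5% = $2,423.60.
Line 2 (S-564, Ilius, 1,974 units, $136,975.86):
Base rate for S-564 is 34.5%.
Additional duty on S-564 from Ilius: +63.3%. Applied ad valorem rate: 34.5% + 63.3% = 97.8%.
Duty = $136,975.86 × 97.8% = $133,962.39.
Line 3 (R-801, Ulena, 1,288 units, $210,484.96):
Base rate for R-801 is 12%.
R-801 has an FTA preferential rate, but origin Ulena is not Casland; base rate stands.
Duty = $210,484.96 × 12% = $25,258.20.
Total = $2,423.60 + $133,962.39 + $25,258.20 = $161,644.19.

$161,644.19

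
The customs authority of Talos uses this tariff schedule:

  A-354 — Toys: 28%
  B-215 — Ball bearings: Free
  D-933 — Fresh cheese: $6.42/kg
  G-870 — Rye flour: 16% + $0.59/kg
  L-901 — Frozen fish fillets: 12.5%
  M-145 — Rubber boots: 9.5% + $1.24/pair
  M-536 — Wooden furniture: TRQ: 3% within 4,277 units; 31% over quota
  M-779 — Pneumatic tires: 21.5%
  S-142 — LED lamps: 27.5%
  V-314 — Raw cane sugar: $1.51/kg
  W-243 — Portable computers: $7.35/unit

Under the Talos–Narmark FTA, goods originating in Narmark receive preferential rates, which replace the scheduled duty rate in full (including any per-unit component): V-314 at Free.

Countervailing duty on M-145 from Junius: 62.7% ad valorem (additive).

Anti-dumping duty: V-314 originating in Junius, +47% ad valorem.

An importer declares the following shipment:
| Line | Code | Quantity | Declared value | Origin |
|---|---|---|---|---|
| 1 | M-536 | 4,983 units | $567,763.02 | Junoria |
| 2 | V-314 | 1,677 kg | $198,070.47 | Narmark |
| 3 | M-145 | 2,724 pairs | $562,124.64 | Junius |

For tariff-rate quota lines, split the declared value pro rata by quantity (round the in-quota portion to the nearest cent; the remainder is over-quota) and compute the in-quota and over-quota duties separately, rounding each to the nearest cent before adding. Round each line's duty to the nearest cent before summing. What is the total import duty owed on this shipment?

$448,788.30

Line 1 (M-536, Junoria, 4,983 units, $567,763.02):
Code M-536 is under a tariff-rate quota (threshold 4,277 units). In-quota: 4,277 units at 3%; over-quota: 706 units at 31%.
Pro-rata value split: in-quota = $567,763.02 × 4,277/4,983 = $487,321.38; over-quota = $567,763.02 − $487,321.38 = $80,441.64.
In-quota duty = $487,321.38 × 3% = $14,619.64. Over-quota duty = $80,441.64 × 31% = $24,936.91.
Line duty = $14,619.64 + $24,936.91 = $39,556.55.
Line 2 (V-314, Narmark, 1,677 kg, $198,070.47):
Base rate for V-314 is $1.51/kg.
Origin Narmark qualifies under the Talos–Narmark agreement and V-314 is covered: preferential rate Free applies instead.
The additional-duty order on V-314 targets Junius, not Narmark; it does not apply.
Duty = $198,070.47 × 0% = $0.00.
Line 3 (M-145, Junius, 2,724 pairs, $562,124.64):
Base rate for M-145 is 9.5% + $1.24/pair.
Additional duty on M-145 from Junius: +62.7%. Applied ad valorem rate: 9.5% + 62.7% = 72.2%.
Duty = $562,124.64 × 72.2% + 2,724 × $1.24 = $409,231.75.
Total = $39,556.55 + $0.00 + $409,231.75 = $448,788.30.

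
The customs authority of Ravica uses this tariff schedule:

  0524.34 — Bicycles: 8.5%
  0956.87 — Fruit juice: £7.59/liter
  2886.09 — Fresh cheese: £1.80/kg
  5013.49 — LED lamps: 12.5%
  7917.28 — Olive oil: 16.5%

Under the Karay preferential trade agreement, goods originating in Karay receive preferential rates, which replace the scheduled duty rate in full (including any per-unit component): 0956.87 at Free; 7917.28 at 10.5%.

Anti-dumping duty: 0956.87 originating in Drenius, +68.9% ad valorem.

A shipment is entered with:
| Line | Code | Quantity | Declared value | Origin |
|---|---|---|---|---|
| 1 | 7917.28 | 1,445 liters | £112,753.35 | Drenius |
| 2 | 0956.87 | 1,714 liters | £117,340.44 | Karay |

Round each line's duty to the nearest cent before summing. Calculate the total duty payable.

Line 1 (7917.28, Drenius, 1,445 liters, £112,753.35):
Base rate for 7917.28 is 16.5%.
7917.28 has an FTA preferential rate, but origin Drenius is not Karay; base rate stands.
Duty = £112,753.35 × 16.5% = £18,604.30.
Line 2 (0956.87, Karay, 1,714 liters, £117,340.44):
Base rate for 0956.87 is £7.59/liter.
Origin Karay qualifies under the Ravica–Karay agreement and 0956.87 is covered: preferential rate Free applies instead.
The additional-duty order on 0956.87 targets Drenius, not Karay; it does not apply.
Duty = £117,340.44 × 0% = £0.00.
Total = £18,604.30 + £0.00 = £18,604.30.

£18,604.30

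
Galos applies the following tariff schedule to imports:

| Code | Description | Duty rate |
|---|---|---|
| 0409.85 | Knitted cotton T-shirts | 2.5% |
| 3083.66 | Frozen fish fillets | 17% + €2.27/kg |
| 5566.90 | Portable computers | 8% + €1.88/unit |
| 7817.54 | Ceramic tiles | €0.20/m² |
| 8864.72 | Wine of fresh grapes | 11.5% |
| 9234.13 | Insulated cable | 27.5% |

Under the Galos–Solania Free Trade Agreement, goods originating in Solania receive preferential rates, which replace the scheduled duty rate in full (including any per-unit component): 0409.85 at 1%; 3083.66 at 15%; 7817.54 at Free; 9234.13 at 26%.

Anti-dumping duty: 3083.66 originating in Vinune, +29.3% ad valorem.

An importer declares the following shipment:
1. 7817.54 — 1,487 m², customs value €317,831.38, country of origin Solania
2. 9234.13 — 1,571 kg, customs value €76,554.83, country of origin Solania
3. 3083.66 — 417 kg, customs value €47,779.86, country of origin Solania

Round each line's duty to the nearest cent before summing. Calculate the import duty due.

Line 1 (7817.54, Solania, 1,487 m², €317,831.38):
Base rate for 7817.54 is €0.20/m².
Origin Solania qualifies under the Galos–Solania agreement and 7817.54 is covered: preferential rate Free applies instead.
Duty = €317,831.38 × 0% = €0.00.
Line 2 (9234.13, Solania, 1,571 kg, €76,554.83):
Base rate for 9234.13 is 27.5%.
Origin Solania qualifies under the Galos–Solania agreement and 9234.13 is covered: preferential rate 26% applies instead.
Duty = €76,554.83 × 26% = €19,904.26.
Line 3 (3083.66, Solania, 417 kg, €47,779.86):
Base rate for 3083.66 is 17% + €2.27/kg.
Origin Solania qualifies under the Galos–Solania agreement and 3083.66 is covered: preferential rate 15% applies instead.
The additional-duty order on 3083.66 targets Vinune, not Solania; it does not apply.
Duty = €47,779.86 × 15% = €7,166.98.
Total = €0.00 + €19,904.26 + €7,166.98 = €27,071.24.

€27,071.24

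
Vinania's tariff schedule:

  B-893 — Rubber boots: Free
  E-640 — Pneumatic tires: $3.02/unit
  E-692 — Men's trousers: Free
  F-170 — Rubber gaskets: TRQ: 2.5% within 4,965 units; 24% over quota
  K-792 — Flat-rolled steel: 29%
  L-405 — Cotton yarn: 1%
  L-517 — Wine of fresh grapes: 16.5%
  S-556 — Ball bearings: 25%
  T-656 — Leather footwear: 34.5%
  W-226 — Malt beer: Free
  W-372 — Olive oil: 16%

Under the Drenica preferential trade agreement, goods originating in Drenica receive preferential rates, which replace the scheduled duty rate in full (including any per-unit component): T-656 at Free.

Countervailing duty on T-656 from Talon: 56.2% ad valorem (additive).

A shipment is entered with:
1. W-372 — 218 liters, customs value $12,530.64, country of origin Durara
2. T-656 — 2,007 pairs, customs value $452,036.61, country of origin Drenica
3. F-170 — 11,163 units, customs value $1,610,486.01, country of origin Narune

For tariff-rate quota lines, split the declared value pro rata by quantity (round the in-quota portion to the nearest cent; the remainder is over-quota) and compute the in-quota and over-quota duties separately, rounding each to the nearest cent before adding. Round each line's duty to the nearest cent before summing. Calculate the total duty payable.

$234,516.92

Line 1 (W-372, Durara, 218 liters, $12,530.64):
Base rate for W-372 is 16%.
Duty = $12,530.64 × 16% = $2,004.90.
Line 2 (T-656, Drenica, 2,007 pairs, $452,036.61):
Base rate for T-656 is 34.5%.
Origin Drenica qualifies under the Vinania–Drenica agreement and T-656 is covered: preferential rate Free applies instead.
The additional-duty order on T-656 targets Talon, not Drenica; it does not apply.
Duty = $452,036.61 × 0% = $0.00.
Line 3 (F-170, Narune, 11,163 units, $1,610,486.01):
Code F-170 is under a tariff-rate quota (threshold 4,965 units). In-quota: 4,965 units at 2.5%; over-quota: 6,198 units at 24%.
Pro-rata value split: in-quota = $1,610,486.01 × 4,965/11,163 = $716,300.55; over-quota = $1,610,486.01 − $716,300.55 = $894,185.46.
In-quota duty = $716,300.55 × 2.5% = $17,907.51. Over-quota duty = $894,185.46 × 24% = $214,604.51.
Line duty = $17,907.51 + $214,604.51 = $232,512.02.
Total = $2,004.90 + $0.00 + $232,512.02 = $234,516.92.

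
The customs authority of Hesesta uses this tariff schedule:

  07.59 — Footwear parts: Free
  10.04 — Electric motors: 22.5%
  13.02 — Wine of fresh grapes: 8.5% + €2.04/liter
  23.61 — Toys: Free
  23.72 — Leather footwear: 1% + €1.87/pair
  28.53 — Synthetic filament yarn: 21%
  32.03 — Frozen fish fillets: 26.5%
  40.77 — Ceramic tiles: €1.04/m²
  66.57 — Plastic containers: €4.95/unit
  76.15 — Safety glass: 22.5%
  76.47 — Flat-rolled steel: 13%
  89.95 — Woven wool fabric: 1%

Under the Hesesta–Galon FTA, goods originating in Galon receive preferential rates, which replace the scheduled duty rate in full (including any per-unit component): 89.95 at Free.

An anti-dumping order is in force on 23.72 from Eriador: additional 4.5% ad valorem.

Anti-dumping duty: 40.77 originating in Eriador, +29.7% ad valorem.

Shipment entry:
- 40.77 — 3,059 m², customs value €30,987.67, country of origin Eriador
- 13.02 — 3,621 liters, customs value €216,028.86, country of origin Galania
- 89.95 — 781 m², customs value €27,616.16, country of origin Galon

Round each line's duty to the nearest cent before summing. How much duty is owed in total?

€38,133.99

Line 1 (40.77, Eriador, 3,059 m², €30,987.67):
Base rate for 40.77 is €1.04/m².
Additional duty on 40.77 from Eriador: +29.7% ad valorem. Applied ad valorem rate = 29.7%.
Duty = €30,987.67 × 29.7% + 3,059 × €1.04 = €12,384.70.
Line 2 (13.02, Galania, 3,621 liters, €216,028.86):
Base rate for 13.02 is 8.5% + €2.04/liter.
Duty = €216,028.86 × 8.5% + 3,621 × €2.04 = €25,749.29.
Line 3 (89.95, Galon, 781 m², €27,616.16):
Base rate for 89.95 is 1%.
Origin Galon qualifies under the Hesesta–Galon agreement and 89.95 is covered: preferential rate Free applies instead.
Duty = €27,616.16 × 0% = €0.00.
Total = €12,384.70 + €25,749.29 + €0.00 = €38,133.99.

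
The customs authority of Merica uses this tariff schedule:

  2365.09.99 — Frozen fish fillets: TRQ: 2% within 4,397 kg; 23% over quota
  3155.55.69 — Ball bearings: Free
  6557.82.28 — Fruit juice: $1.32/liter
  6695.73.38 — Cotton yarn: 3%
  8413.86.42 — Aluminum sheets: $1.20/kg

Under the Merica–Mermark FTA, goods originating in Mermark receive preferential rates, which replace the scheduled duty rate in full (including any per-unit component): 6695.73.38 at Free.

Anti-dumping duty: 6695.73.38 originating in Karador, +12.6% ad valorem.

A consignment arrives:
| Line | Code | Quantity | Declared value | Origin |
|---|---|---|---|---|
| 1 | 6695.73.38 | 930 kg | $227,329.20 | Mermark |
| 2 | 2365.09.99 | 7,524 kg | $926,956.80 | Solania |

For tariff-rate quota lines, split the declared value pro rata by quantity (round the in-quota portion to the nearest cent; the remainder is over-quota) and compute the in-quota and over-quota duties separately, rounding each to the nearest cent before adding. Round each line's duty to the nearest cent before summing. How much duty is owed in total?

$99,440.88

Line 1 (6695.73.38, Mermark, 930 kg, $227,329.20):
Base rate for 6695.73.38 is 3%.
Origin Mermark qualifies under the Merica–Mermark agreement and 6695.73.38 is covered: preferential rate Free applies instead.
The additional-duty order on 6695.73.38 targets Karador, not Mermark; it does not apply.
Duty = $227,329.20 × 0% = $0.00.
Line 2 (2365.09.99, Solania, 7,524 kg, $926,956.80):
Code 2365.09.99 is under a tariff-rate quota (threshold 4,397 kg). In-quota: 4,397 kg at 2%; over-quota: 3,127 kg at 23%.
Pro-rata value split: in-quota = $926,956.80 × 4,397/7,524 = $541,710.40; over-quota = $926,956.80 − $541,710.40 = $385,246.40.
In-quota duty = $541,710.40 × 2% = $10,834.21. Over-quota duty = $385,246.40 × 23% = $88,606.67.
Line duty = $10,834.21 + $88,606.67 = $99,440.88.
Total = $0.00 + $99,440.88 = $99,440.88.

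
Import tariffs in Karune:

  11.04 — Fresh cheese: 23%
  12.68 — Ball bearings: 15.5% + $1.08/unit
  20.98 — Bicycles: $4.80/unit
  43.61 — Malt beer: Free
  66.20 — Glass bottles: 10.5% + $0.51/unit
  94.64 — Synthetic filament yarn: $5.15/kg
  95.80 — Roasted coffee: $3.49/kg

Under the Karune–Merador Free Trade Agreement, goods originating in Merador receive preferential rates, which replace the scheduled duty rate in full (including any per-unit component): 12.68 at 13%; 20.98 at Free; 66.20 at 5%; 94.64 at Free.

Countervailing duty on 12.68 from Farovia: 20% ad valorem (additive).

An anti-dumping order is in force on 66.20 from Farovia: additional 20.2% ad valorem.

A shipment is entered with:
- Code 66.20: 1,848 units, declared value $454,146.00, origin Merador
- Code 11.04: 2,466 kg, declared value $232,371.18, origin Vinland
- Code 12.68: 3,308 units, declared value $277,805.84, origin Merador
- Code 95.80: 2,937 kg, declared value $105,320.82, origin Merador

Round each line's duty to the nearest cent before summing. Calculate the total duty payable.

Line 1 (66.20, Merador, 1,848 units, $454,146.00):
Base rate for 66.20 is 10.5% + $0.51/unit.
Origin Merador qualifies under the Karune–Merador agreement and 66.20 is covered: preferential rate 5% applies instead.
The additional-duty order on 66.20 targets Farovia, not Merador; it does not apply.
Duty = $454,146.00 × 5% = $22,707.30.
Line 2 (11.04, Vinland, 2,466 kg, $232,371.18):
Base rate for 11.04 is 23%.
Duty = $232,371.18 × 23% = $53,445.37.
Line 3 (12.68, Merador, 3,308 units, $277,805.84):
Base rate for 12.68 is 15.5% + $1.08/unit.
Origin Merador qualifies under the Karune–Merador agreement and 12.68 is covered: preferential rate 13% applies instead.
The additional-duty order on 12.68 targets Farovia, not Merador; it does not apply.
Duty = $277,805.84 × 13% = $36,114.76.
Line 4 (95.80, Merador, 2,937 kg, $105,320.82):
Base rate for 95.80 is $3.49/kg.
Origin Merador is the FTA partner but 95.80 is not on the preference list; base rate stands.
Duty = 2,937 × $3.49 = $10,250.13.
Total = $22,707.30 + $53,445.37 + $36,114.76 + $10,250.13 = $122,517.56.

$122,517.56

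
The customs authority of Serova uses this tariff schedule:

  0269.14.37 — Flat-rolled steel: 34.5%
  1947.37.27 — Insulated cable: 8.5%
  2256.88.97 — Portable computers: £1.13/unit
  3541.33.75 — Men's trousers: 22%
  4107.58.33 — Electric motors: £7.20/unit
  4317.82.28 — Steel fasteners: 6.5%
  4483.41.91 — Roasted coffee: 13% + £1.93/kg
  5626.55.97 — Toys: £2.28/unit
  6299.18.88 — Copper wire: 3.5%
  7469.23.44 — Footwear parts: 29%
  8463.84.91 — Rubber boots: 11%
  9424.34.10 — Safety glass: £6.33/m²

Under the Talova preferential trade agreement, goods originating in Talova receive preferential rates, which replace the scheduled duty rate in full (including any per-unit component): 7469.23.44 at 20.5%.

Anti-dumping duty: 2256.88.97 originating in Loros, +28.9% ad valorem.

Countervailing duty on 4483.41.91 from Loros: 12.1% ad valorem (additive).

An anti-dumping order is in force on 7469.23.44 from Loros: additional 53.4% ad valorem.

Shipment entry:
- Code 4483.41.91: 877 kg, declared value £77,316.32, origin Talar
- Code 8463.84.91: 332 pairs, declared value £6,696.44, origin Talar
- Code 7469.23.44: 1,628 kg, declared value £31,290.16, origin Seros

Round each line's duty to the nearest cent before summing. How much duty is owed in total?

Line 1 (4483.41.91, Talar, 877 kg, £77,316.32):
Base rate for 4483.41.91 is 13% + £1.93/kg.
The additional-duty order on 4483.41.91 targets Loros, not Talar; it does not apply.
Duty = £77,316.32 × 13% + 877 × £1.93 = £11,743.73.
Line 2 (8463.84.91, Talar, 332 pairs, £6,696.44):
Base rate for 8463.84.91 is 11%.
Duty = £6,696.44 × 11% = £736.61.
Line 3 (7469.23.44, Seros, 1,628 kg, £31,290.16):
Base rate for 7469.23.44 is 29%.
7469.23.44 has an FTA preferential rate, but origin Seros is not Talova; base rate stands.
The additional-duty order on 7469.23.44 targets Loros, not Seros; it does not apply.
Duty = £31,290.16 × 29% = £9,074.15.
Total = £11,743.73 + £736.61 + £9,074.15 = £21,554.49.

£21,554.49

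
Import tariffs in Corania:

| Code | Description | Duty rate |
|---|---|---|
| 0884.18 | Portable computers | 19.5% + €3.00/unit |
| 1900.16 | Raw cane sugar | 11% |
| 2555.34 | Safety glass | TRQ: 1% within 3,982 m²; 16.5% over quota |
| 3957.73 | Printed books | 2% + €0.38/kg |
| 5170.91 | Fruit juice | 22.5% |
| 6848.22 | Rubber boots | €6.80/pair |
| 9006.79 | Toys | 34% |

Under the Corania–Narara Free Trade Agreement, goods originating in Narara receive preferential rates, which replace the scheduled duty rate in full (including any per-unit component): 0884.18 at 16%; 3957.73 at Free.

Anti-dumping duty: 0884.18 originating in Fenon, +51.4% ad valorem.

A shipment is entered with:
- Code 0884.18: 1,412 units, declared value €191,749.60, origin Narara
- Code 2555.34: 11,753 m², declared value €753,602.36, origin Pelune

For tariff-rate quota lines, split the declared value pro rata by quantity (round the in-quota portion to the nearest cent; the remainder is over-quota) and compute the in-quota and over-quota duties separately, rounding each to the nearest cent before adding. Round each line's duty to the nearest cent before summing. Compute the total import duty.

€115,448.83

Line 1 (0884.18, Narara, 1,412 units, €191,749.60):
Base rate for 0884.18 is 19.5% + €3.00/unit.
Origin Narara qualifies under the Corania–Narara agreement and 0884.18 is covered: preferential rate 16% applies instead.
The additional-duty order on 0884.18 targets Fenon, not Narara; it does not apply.
Duty = €191,749.60 × 16% = €30,679.94.
Line 2 (2555.34, Pelune, 11,753 m², €753,602.36):
Code 2555.34 is under a tariff-rate quota (threshold 3,982 m²). In-quota: 3,982 m² at 1%; over-quota: 7,771 m² at 16.5%.
Pro-rata value split: in-quota = €753,602.36 × 3,982/11,753 = €255,325.84; over-quota = €753,602.36 − €255,325.84 = €498,276.52.
In-quota duty = €255,325.84 × 1% = €2,553.26. Over-quota duty = €498,276.52 × 16.5% = €82,215.63.
Line duty = €2,553.26 + €82,215.63 = €84,768.89.
Total = €30,679.94 + €84,768.89 = €115,448.83.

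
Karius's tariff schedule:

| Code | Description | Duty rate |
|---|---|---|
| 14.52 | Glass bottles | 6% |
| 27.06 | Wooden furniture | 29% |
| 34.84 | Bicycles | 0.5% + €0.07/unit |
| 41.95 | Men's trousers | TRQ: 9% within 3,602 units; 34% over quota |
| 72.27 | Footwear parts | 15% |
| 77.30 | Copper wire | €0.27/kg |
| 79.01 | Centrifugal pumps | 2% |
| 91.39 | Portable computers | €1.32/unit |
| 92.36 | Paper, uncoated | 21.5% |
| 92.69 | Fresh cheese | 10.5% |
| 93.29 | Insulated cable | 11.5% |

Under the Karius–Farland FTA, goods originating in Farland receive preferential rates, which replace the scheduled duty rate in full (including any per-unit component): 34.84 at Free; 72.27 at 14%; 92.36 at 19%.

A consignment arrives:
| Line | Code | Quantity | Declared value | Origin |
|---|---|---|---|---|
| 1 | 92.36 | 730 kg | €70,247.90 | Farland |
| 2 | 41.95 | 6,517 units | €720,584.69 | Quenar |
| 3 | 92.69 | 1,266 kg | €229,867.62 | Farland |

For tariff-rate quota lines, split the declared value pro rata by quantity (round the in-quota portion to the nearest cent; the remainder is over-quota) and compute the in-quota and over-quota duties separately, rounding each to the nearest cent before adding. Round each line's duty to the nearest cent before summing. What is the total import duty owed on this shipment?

€182,913.71

Line 1 (92.36, Farland, 730 kg, €70,247.90):
Base rate for 92.36 is 21.5%.
Origin Farland qualifies under the Karius–Farland agreement and 92.36 is covered: preferential rate 19% applies instead.
Duty = €70,247.90 × 19% = €13,347.10.
Line 2 (41.95, Quenar, 6,517 units, €720,584.69):
Code 41.95 is under a tariff-rate quota (threshold 3,602 units). In-quota: 3,602 units at 9%; over-quota: 2,915 units at 34%.
Pro-rata value split: in-quota = €720,584.69 × 3,602/6,517 = €398,273.14; over-quota = €720,584.69 − €398,273.14 = €322,311.55.
In-quota duty = €398,273.14 × 9% = €35,844.58. Over-quota duty = €322,311.55 × 34% = €109,585.93.
Line duty = €35,844.58 + €109,585.93 = €145,430.51.
Line 3 (92.69, Farland, 1,266 kg, €229,867.62):
Base rate for 92.69 is 10.5%.
Origin Farland is the FTA partner but 92.69 is not on the preference list; base rate stands.
Duty = €229,867.62 × 10.5% = €24,136.10.
Total = €13,347.10 + €145,430.51 + €24,136.10 = €182,913.71.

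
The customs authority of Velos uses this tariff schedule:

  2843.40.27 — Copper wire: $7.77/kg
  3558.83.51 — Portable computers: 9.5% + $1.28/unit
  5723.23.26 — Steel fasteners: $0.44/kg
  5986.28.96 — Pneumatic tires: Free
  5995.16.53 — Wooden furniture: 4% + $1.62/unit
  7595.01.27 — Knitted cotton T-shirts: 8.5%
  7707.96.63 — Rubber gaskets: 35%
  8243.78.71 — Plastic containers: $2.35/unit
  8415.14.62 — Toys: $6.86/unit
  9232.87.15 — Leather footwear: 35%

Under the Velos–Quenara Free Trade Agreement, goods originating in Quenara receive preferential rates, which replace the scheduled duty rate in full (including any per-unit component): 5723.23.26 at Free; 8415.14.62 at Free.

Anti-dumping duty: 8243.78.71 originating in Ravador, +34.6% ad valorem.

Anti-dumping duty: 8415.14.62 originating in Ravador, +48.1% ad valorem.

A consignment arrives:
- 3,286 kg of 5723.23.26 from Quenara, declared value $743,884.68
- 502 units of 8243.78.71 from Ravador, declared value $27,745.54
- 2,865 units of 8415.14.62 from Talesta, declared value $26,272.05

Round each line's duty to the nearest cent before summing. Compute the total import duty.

$30,433.56

Line 1 (5723.23.26, Quenara, 3,286 kg, $743,884.68):
Base rate for 5723.23.26 is $0.44/kg.
Origin Quenara qualifies under the Velos–Quenara agreement and 5723.23.26 is covered: preferential rate Free applies instead.
Duty = $743,884.68 × 0% = $0.00.
Line 2 (8243.78.71, Ravador, 502 units, $27,745.54):
Base rate for 8243.78.71 is $2.35/unit.
Additional duty on 8243.78.71 from Ravador: +34.6% ad valorem. Applied ad valorem rate = 34.6%.
Duty = $27,745.54 × 34.6% + 502 × $2.35 = $10,779.66.
Line 3 (8415.14.62, Talesta, 2,865 units, $26,272.05):
Base rate for 8415.14.62 is $6.86/unit.
8415.14.62 has an FTA preferential rate, but origin Talesta is not Quenara; base rate stands.
The additional-duty order on 8415.14.62 targets Ravador, not Talesta; it does not apply.
Duty = 2,865 × $6.86 = $19,653.90.
Total = $0.00 + $10,779.66 + $19,653.90 = $30,433.56.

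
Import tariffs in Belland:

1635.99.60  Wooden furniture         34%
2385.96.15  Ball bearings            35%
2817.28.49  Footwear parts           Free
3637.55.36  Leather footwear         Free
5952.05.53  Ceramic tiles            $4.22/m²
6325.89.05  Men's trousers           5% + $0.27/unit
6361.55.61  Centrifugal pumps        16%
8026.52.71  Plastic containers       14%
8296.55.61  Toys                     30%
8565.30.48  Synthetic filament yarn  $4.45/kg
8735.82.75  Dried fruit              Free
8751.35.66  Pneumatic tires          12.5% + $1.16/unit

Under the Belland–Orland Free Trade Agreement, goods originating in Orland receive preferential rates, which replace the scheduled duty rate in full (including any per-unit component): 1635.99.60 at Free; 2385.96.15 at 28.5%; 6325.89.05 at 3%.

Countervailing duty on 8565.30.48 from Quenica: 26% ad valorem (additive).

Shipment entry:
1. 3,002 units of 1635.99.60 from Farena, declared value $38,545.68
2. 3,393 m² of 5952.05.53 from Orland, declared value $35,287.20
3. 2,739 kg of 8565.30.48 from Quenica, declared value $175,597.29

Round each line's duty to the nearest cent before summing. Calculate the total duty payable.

Line 1 (1635.99.60, Farena, 3,002 units, $38,545.68):
Base rate for 1635.99.60 is 34%.
1635.99.60 has an FTA preferential rate, but origin Farena is not Orland; base rate stands.
Duty = $38,545.68 × 34% = $13,105.53.
Line 2 (5952.05.53, Orland, 3,393 m², $35,287.20):
Base rate for 5952.05.53 is $4.22/m².
Origin Orland is the FTA partner but 5952.05.53 is not on the preference list; base rate stands.
Duty = 3,393 × $4.22 = $14,318.46.
Line 3 (8565.30.48, Quenica, 2,739 kg, $175,597.29):
Base rate for 8565.30.48 is $4.45/kg.
Additional duty on 8565.30.48 from Quenica: +26% ad valorem. Applied ad valorem rate = 26%.
Duty = $175,597.29 × 26% + 2,739 × $4.45 = $57,843.85.
Total = $13,105.53 + $14,318.46 + $57,843.85 = $85,267.84.

$85,267.84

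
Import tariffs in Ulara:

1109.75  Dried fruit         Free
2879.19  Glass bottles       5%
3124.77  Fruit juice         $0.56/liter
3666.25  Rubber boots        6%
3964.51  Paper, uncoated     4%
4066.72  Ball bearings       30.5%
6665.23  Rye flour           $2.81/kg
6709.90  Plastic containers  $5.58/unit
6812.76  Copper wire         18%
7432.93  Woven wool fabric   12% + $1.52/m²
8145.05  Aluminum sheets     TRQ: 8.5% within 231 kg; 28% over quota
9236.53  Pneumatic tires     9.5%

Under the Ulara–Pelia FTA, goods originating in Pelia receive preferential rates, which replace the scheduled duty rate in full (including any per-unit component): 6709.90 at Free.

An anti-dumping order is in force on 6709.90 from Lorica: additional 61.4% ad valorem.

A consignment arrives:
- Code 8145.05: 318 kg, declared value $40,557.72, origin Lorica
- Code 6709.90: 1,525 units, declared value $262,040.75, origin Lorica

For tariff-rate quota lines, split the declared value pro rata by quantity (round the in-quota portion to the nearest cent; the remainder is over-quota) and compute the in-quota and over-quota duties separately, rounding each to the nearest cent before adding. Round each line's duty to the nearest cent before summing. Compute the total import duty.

Line 1 (8145.05, Lorica, 318 kg, $40,557.72):
Code 8145.05 is under a tariff-rate quota (threshold 231 kg). In-quota: 231 kg at 8.5%; over-quota: 87 kg at 28%.
Pro-rata value split: in-quota = $40,557.72 × 231/318 = $29,461.74; over-quota = $40,557.72 − $29,461.74 = $11,095.98.
In-quota duty = $29,461.74 × 8.5% = $2,504.25. Over-quota duty = $11,095.98 × 28% = $3,106.87.
Line duty = $2,504.25 + $3,106.87 = $5,611.12.
Line 2 (6709.90, Lorica, 1,525 units, $262,040.75):
Base rate for 6709.90 is $5.58/unit.
6709.90 has an FTA preferential rate, but origin Lorica is not Pelia; base rate stands.
Additional duty on 6709.90 from Lorica: +61.4% ad valorem. Applied ad valorem rate = 61.4%.
Duty = $262,040.75 × 61.4% + 1,525 × $5.58 = $169,402.52.
Total = $5,611.12 + $169,402.52 = $175,013.64.

$175,013.64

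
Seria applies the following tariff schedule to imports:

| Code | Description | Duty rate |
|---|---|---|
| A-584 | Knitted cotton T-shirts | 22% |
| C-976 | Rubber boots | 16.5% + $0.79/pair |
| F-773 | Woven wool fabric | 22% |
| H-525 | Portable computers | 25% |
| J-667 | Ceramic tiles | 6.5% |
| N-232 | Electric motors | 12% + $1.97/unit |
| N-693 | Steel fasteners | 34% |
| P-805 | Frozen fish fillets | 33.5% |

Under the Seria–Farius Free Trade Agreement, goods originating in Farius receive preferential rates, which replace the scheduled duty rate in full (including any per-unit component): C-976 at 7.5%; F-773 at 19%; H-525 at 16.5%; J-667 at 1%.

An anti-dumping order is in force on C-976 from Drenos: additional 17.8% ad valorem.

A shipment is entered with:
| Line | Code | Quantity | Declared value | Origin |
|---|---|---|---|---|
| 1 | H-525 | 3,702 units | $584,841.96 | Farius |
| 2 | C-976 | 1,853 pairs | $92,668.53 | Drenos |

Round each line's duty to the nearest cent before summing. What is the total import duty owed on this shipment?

Line 1 (H-525, Farius, 3,702 units, $584,841.96):
Base rate for H-525 is 25%.
Origin Farius qualifies under the Seria–Farius agreement and H-525 is covered: preferential rate 16.5% applies instead.
Duty = $584,841.96 × 16.5% = $96,498.92.
Line 2 (C-976, Drenos, 1,853 pairs, $92,668.53):
Base rate for C-976 is 16.5% + $0.79/pair.
C-976 has an FTA preferential rate, but origin Drenos is not Farius; base rate stands.
Additional duty on C-976 from Drenos: +17.8%. Applied ad valorem rate: 16.5% + 17.8% = 34.3%.
Duty = $92,668.53 × 34.3% + 1,853 × $0.79 = $33,249.18.
Total = $96,498.92 + $33,249.18 = $129,748.10.

$129,748.10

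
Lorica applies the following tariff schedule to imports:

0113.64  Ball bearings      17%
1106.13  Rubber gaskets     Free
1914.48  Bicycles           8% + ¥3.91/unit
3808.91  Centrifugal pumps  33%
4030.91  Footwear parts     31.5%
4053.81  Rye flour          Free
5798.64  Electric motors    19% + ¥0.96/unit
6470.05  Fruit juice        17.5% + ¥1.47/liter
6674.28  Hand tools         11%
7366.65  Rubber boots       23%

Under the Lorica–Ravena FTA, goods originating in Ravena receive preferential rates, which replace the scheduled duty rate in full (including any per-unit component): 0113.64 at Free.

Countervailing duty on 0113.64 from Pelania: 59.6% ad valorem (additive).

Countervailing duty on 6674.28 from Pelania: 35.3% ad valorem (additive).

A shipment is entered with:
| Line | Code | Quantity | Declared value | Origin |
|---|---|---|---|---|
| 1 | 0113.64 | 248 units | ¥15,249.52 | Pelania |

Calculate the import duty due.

Line 1 (0113.64, Pelania, 248 units, ¥15,249.52):
Base rate for 0113.64 is 17%.
0113.64 has an FTA preferential rate, but origin Pelania is not Ravena; base rate stands.
Additional duty on 0113.64 from Pelania: +59.6%. Applied ad valorem rate: 17% + 59.6% = 76.6%.
Duty = ¥15,249.52 × 76.6% = ¥11,681.13.

¥11,681.13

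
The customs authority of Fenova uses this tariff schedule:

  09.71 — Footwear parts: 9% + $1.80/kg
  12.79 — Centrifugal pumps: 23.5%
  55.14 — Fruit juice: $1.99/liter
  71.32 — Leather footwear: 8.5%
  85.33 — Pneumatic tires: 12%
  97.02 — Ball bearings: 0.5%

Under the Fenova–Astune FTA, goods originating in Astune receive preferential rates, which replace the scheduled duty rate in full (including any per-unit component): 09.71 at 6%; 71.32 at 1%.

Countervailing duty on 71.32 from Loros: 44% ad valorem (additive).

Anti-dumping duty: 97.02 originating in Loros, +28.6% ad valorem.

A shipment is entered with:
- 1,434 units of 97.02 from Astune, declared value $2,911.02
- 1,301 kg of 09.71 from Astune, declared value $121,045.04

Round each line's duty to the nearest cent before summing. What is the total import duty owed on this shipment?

$7,277.26

Line 1 (97.02, Astune, 1,434 units, $2,911.02):
Base rate for 97.02 is 0.5%.
Origin Astune is the FTA partner but 97.02 is not on the preference list; base rate stands.
The additional-duty order on 97.02 targets Loros, not Astune; it does not apply.
Duty = $2,911.02 × 0.5% = $14.56.
Line 2 (09.71, Astune, 1,301 kg, $121,045.04):
Base rate for 09.71 is 9% + $1.80/kg.
Origin Astune qualifies under the Fenova–Astune agreement and 09.71 is covered: preferential rate 6% applies instead.
Duty = $121,045.04 × 6% = $7,262.70.
Total = $14.56 + $7,262.70 = $7,277.26.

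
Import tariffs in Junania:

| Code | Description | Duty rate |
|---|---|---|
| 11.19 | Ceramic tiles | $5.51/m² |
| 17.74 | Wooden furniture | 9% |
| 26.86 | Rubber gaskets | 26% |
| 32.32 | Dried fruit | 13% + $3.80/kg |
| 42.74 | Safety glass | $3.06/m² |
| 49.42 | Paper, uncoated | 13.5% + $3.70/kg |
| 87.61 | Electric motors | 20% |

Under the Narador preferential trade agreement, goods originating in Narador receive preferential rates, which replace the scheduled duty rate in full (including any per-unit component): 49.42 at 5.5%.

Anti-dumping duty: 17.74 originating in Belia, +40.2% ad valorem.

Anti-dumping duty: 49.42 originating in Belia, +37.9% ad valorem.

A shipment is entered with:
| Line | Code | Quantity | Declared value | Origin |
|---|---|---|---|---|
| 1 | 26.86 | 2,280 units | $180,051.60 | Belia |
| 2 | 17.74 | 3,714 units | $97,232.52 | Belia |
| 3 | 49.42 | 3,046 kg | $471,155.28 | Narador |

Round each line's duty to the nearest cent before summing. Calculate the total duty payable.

Line 1 (26.86, Belia, 2,280 units, $180,051.60):
Base rate for 26.86 is 26%.
Duty = $180,051.60 × 26% = $46,813.42.
Line 2 (17.74, Belia, 3,714 units, $97,232.52):
Base rate for 17.74 is 9%.
Additional duty on 17.74 from Belia: +40.2%. Applied ad valorem rate: 9% + 40.2% = 49.2%.
Duty = $97,232.52 × 49.2% = $47,838.40.
Line 3 (49.42, Narador, 3,046 kg, $471,155.28):
Base rate for 49.42 is 13.5% + $3.70/kg.
Origin Narador qualifies under the Junania–Narador agreement and 49.42 is covered: preferential rate 5.5% applies instead.
The additional-duty order on 49.42 targets Belia, not Narador; it does not apply.
Duty = $471,155.28 × 5.5% = $25,913.54.
Total = $46,813.42 + $47,838.40 + $25,913.54 = $120,565.36.

$120,565.36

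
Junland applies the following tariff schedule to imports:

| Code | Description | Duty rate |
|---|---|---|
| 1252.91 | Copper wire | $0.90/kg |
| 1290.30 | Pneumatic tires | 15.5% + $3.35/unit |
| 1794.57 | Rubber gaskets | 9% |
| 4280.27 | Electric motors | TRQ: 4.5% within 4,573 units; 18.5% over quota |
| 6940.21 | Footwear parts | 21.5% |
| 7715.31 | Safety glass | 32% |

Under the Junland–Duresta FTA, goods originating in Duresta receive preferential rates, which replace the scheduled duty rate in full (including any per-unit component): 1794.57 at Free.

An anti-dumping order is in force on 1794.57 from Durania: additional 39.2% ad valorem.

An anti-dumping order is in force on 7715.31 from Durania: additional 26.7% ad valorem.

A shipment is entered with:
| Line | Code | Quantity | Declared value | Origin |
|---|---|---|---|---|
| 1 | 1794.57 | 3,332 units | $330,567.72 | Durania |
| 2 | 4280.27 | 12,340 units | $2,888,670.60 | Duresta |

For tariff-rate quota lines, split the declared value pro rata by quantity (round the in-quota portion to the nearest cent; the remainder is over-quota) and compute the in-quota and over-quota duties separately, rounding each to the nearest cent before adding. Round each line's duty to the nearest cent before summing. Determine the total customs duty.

$543,868.60

Line 1 (1794.57, Durania, 3,332 units, $330,567.72):
Base rate for 1794.57 is 9%.
1794.57 has an FTA preferential rate, but origin Durania is not Duresta; base rate stands.
Additional duty on 1794.57 from Durania: +39.2%. Applied ad valorem rate: 9% + 39.2% = 48.2%.
Duty = $330,567.72 × 48.2% = $159,333.64.
Line 2 (4280.27, Duresta, 12,340 units, $2,888,670.60):
Code 4280.27 is under a tariff-rate quota (threshold 4,573 units). In-quota: 4,573 units at 4.5%; over-quota: 7,767 units at 18.5%.
Pro-rata value split: in-quota = $2,888,670.60 × 4,573/12,340 = $1,070,493.57; over-quota = $2,888,670.60 − $1,070,493.57 = $1,818,177.03.
In-quota duty = $1,070,493.57 × 4.5% = $48,172.21. Over-quota duty = $1,818,177.03 × 18.5% = $336,362.75.
Line duty = $48,172.21 + $336,362.75 = $384,534.96.
Total = $159,333.64 + $384,534.96 = $543,868.60.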